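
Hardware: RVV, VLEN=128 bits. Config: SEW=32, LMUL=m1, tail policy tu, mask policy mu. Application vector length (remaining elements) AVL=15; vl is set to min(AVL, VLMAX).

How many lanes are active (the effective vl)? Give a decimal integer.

VLMAX = VLEN×LMUL/SEW = 128×1/32 = 4
AVL=15 > VLMAX=4, so vl = 4

vl = 4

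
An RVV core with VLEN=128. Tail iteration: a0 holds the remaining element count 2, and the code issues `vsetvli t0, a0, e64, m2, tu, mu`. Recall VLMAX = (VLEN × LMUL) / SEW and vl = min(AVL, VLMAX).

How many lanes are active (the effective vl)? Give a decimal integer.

vl = 2

VLMAX = (128 × 2) / 64 = 4 lanes
vl = min(AVL, VLMAX) = min(2, 4) = 2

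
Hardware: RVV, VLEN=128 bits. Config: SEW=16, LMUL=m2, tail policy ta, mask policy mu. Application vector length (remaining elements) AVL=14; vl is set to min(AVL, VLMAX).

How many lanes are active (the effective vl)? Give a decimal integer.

lanes per group: 128·2/16 = 16
AVL=14 ≤ VLMAX=16, so vl = 14

vl = 14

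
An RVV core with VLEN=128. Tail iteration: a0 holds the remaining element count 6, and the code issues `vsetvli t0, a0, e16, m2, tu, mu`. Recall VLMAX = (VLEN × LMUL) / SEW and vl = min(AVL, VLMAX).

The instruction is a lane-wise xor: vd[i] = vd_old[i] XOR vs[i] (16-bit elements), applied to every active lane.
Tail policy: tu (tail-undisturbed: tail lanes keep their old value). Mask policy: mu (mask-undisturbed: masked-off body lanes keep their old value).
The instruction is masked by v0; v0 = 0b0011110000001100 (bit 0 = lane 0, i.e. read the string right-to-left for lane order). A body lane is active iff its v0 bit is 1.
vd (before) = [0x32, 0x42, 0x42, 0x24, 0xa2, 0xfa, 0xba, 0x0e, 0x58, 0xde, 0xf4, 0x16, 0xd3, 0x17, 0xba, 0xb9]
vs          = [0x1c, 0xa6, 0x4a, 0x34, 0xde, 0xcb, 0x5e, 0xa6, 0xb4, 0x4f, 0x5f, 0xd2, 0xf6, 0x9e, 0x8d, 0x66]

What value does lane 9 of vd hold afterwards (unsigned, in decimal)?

vd[9] = 222

lanes per group: 128·2/16 = 16
AVL=6 ≤ VLMAX=16, so vl = 6
[0] mask-off/keep = 0x32
[1] mask-off/keep = 0x42
[2] xor(0x42,0x4a) = 0x08
[3] xor(0x24,0x34) = 0x10
[4] mask-off/keep = 0xa2
[5] mask-off/keep = 0xfa
[6] tail/keep = 0xba
[7] tail/keep = 0x0e
[8] tail/keep = 0x58
[9] tail/keep = 0xde
[10] tail/keep = 0xf4
[11] tail/keep = 0x16
[12] tail/keep = 0xd3
[13] tail/keep = 0x17
[14] tail/keep = 0xba
[15] tail/keep = 0xb9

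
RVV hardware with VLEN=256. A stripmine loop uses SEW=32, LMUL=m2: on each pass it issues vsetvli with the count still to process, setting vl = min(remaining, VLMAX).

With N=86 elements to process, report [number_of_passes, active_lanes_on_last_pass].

[iterations, last_vl] = [6, 6]

VLMAX = VLEN×LMUL/SEW = 256×2/32 = 16
N=86: ⌈86/16⌉ = 6 iters; last vl = 86 − 5×16 = 6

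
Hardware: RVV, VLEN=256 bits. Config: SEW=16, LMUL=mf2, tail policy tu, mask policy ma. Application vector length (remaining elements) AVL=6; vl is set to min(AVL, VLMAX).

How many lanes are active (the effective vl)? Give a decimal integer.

VLMAX = (256 × 1/2) / 16 = 8 lanes
AVL=6 ≤ VLMAX=8, so vl = 6

vl = 6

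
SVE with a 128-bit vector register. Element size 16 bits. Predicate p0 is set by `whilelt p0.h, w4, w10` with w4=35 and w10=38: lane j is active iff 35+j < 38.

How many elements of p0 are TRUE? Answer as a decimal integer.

register lanes = 128/16 = 8
active while 35+j < 38, i.e. j ∈ [0,3) capped at 8 ⇒ 3

vl = 3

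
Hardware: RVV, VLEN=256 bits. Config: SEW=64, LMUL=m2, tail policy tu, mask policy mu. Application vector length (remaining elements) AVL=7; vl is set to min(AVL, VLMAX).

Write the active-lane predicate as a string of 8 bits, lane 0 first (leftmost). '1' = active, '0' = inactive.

VLMAX = VLEN×LMUL/SEW = 256×2/64 = 8
vl ← min(7, 8) = 7
bits (lane 0 leftmost): 11111110

predicate = 11111110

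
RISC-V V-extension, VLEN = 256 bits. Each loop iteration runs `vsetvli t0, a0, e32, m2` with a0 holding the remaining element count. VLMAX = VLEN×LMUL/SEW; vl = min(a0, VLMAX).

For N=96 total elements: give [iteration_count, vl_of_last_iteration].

[iterations, last_vl] = [6, 16]

VLMAX = VLEN×LMUL/SEW = 256×2/32 = 16
iterations = ceil(96/16) = 6; final-pass vl = 16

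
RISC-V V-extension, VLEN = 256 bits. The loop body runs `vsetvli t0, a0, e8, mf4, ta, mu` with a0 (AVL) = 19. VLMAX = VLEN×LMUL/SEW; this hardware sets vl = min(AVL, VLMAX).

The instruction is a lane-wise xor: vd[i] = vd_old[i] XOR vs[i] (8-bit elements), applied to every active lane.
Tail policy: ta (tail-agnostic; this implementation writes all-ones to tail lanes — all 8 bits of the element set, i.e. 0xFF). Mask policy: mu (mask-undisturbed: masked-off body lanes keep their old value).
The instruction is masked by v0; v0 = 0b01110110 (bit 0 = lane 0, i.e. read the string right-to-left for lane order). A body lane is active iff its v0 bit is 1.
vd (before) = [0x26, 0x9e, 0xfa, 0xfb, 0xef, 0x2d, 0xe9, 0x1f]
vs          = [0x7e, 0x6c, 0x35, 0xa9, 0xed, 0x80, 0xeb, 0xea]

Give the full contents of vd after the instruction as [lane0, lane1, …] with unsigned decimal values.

lanes per group: 256·1/4/8 = 8
AVL=19 > VLMAX=8, so vl = 8
lane  0: mask-off/keep ⇒ 0x26
lane  1: xor(0x9e,0x6c) ⇒ 0xf2
lane  2: xor(0xfa,0x35) ⇒ 0xcf
lane  3: mask-off/keep ⇒ 0xfb
lane  4: xor(0xef,0xed) ⇒ 0x02
lane  5: xor(0x2d,0x80) ⇒ 0xad
lane  6: xor(0xe9,0xeb) ⇒ 0x02
lane  7: mask-off/keep ⇒ 0x1f

vd = [38, 242, 207, 251, 2, 173, 2, 31]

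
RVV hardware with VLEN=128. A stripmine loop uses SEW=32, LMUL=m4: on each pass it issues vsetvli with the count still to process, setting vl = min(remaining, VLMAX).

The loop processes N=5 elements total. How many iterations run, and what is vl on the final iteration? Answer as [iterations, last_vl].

VLMAX = VLEN×LMUL/SEW = 128×4/32 = 16
N=5: ⌈5/16⌉ = 1 iters; last vl = 5 − 0×16 = 5

[iterations, last_vl] = [1, 5]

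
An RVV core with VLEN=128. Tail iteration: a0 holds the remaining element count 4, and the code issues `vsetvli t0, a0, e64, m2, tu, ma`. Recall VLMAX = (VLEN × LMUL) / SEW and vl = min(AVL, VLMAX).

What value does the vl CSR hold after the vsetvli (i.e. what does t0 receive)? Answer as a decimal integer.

vl = 4

lanes per group: 128·2/64 = 4
AVL=4 ≤ VLMAX=4, so vl = 4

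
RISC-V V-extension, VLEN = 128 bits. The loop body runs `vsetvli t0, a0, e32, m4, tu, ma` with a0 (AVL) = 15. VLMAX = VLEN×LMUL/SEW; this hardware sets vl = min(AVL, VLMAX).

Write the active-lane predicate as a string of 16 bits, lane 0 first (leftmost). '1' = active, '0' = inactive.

predicate = 1111111111111110

lanes per group: 128·4/32 = 16
AVL=15 ≤ VLMAX=16, so vl = 15
bits (lane 0 leftmost): 1111111111111110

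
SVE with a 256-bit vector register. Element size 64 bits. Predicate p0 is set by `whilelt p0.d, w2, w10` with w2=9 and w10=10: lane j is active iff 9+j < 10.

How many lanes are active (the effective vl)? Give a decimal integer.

vl = 1

256-bit reg / 64-bit elem → 4 lanes
active while 9+j < 10, i.e. j ∈ [0,1) capped at 4 ⇒ 1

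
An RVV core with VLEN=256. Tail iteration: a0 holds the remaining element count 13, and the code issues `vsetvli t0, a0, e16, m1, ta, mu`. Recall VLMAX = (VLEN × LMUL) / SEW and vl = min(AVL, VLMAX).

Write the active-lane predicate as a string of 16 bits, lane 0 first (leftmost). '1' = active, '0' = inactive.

VLMAX = (256 × 1) / 16 = 16 lanes
vl = min(AVL, VLMAX) = min(13, 16) = 13
bits (lane 0 leftmost): 1111111111111000

predicate = 1111111111111000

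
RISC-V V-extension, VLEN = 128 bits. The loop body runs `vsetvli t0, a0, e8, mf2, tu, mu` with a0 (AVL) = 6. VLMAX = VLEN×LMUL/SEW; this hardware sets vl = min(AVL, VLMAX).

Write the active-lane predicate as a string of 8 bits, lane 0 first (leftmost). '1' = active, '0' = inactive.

predicate = 11111100

lanes per group: 128·1/2/8 = 8
vl ← min(6, 8) = 6
bits (lane 0 leftmost): 11111100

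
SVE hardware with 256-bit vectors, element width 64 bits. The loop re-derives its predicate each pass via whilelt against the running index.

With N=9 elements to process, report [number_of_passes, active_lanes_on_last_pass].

[iterations, last_vl] = [3, 1]

256-bit reg / 64-bit elem → 4 lanes
N=9: ⌈9/4⌉ = 3 iters; last vl = 9 − 2×4 = 1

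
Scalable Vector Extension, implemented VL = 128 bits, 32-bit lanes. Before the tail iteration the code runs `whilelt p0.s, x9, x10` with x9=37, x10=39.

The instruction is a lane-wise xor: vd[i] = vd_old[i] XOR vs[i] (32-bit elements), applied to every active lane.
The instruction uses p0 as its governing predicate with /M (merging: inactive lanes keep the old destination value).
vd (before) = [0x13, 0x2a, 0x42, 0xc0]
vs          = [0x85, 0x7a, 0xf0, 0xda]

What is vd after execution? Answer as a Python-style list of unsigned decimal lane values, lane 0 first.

lane count: 128 div 32 = 4
whilelt: lane j active iff 37+j < 39 → j < 2 → 2 active
lane  0: xor(0x13,0x85) ⇒ 0x96
lane  1: xor(0x2a,0x7a) ⇒ 0x50
lane  2: tail/keep ⇒ 0x42
lane  3: tail/keep ⇒ 0xc0

vd = [150, 80, 66, 192]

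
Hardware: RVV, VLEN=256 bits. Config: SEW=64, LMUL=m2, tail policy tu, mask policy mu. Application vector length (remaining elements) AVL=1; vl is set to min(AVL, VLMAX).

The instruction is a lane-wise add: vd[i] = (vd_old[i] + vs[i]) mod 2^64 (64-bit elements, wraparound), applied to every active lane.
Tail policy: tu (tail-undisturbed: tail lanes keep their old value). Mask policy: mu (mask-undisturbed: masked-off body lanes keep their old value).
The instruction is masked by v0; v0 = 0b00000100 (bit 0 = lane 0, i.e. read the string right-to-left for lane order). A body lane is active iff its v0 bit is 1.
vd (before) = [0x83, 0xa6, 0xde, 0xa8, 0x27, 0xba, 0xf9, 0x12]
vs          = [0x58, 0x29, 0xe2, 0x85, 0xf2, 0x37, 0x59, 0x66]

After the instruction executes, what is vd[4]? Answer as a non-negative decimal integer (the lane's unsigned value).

lanes per group: 256·2/64 = 8
vl ← min(1, 8) = 1
  i=0: mask-off/keep → 131
  i=1: tail/keep → 166
  i=2: tail/keep → 222
  i=3: tail/keep → 168
  i=4: tail/keep → 39
  i=5: tail/keep → 186
  i=6: tail/keep → 249
  i=7: tail/keep → 18

vd[4] = 39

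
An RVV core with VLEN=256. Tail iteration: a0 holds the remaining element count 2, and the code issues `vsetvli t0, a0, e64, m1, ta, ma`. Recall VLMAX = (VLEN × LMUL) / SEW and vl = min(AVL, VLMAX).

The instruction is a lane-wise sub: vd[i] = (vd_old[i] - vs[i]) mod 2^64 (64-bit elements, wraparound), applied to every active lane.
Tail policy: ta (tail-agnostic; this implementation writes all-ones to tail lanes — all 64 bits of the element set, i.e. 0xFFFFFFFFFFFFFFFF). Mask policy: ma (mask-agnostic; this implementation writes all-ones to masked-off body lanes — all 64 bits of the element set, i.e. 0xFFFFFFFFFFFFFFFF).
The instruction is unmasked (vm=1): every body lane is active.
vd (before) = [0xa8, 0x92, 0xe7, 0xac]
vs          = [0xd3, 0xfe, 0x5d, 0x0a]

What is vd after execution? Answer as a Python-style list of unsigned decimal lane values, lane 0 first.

lanes per group: 256·1/64 = 4
vl = min(AVL, VLMAX) = min(2, 4) = 2
lane  0: sub(0xa8,0xd3) ⇒ 0xffffffffffffffd5
lane  1: sub(0x92,0xfe) ⇒ 0xffffffffffffff94
lane  2: tail/ones ⇒ 0xffffffffffffffff
lane  3: tail/ones ⇒ 0xffffffffffffffff

vd = [18446744073709551573, 18446744073709551508, 18446744073709551615, 18446744073709551615]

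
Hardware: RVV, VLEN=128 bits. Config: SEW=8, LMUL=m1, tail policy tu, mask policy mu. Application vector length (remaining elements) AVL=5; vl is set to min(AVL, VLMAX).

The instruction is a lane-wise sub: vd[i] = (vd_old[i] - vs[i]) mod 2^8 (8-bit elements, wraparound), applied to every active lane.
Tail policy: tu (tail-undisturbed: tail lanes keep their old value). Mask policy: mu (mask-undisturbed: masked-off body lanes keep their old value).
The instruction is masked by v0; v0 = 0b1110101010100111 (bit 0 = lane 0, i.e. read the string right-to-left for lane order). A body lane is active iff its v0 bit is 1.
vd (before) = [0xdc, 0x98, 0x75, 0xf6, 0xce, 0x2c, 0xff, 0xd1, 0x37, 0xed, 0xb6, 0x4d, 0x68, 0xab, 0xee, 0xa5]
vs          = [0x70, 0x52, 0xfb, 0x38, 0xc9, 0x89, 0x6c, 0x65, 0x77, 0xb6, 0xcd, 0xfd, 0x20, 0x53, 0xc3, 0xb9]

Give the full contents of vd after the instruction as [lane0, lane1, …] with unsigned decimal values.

VLMAX = (128 × 1) / 8 = 16 lanes
vl = min(AVL, VLMAX) = min(5, 16) = 5
  i=0: sub(0xdc,0x70) → 108
  i=1: sub(0x98,0x52) → 70
  i=2: sub(0x75,0xfb) → 122
  i=3: mask-off/keep → 246
  i=4: mask-off/keep → 206
  i=5: tail/keep → 44
  i=6: tail/keep → 255
  i=7: tail/keep → 209
  i=8: tail/keep → 55
  i=9: tail/keep → 237
  i=10: tail/keep → 182
  i=11: tail/keep → 77
  i=12: tail/keep → 104
  i=13: tail/keep → 171
  i=14: tail/keep → 238
  i=15: tail/keep → 165

vd = [108, 70, 122, 246, 206, 44, 255, 209, 55, 237, 182, 77, 104, 171, 238, 165]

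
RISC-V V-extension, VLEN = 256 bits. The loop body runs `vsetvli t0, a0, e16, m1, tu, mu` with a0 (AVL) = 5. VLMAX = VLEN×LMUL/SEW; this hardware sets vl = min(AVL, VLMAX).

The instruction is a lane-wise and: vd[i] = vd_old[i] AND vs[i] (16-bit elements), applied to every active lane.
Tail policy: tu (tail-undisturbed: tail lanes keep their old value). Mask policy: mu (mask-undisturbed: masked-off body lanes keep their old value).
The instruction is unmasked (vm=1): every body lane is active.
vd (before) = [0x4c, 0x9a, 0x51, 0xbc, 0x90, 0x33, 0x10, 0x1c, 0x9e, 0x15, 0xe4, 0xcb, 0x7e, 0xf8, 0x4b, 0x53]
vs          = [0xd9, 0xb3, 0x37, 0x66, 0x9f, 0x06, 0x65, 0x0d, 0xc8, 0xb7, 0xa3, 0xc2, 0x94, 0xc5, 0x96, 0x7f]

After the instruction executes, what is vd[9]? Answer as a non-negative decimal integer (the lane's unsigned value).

vd[9] = 21

lanes per group: 256·1/16 = 16
vl = min(AVL, VLMAX) = min(5, 16) = 5
[0] and(0x4c,0xd9) = 0x48
[1] and(0x9a,0xb3) = 0x92
[2] and(0x51,0x37) = 0x11
[3] and(0xbc,0x66) = 0x24
[4] and(0x90,0x9f) = 0x90
[5] tail/keep = 0x33
[6] tail/keep = 0x10
[7] tail/keep = 0x1c
[8] tail/keep = 0x9e
[9] tail/keep = 0x15
[10] tail/keep = 0xe4
[11] tail/keep = 0xcb
[12] tail/keep = 0x7e
[13] tail/keep = 0xf8
[14] tail/keep = 0x4b
[15] tail/keep = 0x53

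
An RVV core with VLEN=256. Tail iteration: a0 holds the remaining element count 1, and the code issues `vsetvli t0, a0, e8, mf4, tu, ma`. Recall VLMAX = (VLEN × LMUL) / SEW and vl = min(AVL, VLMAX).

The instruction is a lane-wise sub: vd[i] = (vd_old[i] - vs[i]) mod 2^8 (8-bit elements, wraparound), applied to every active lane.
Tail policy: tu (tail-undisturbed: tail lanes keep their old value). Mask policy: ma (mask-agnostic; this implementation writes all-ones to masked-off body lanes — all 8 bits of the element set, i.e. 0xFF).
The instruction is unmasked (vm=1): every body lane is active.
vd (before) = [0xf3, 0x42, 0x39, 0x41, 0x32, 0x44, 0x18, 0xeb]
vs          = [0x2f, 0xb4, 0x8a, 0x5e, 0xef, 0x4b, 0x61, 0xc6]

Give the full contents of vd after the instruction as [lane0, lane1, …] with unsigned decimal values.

vd = [196, 66, 57, 65, 50, 68, 24, 235]

VLMAX = (256 × 1/4) / 8 = 8 lanes
AVL=1 ≤ VLMAX=8, so vl = 1
vd[0] sub(0xf3,0x2f) -> 0xc4
vd[1] tail/keep -> 0x42
vd[2] tail/keep -> 0x39
vd[3] tail/keep -> 0x41
vd[4] tail/keep -> 0x32
vd[5] tail/keep -> 0x44
vd[6] tail/keep -> 0x18
vd[7] tail/keep -> 0xeb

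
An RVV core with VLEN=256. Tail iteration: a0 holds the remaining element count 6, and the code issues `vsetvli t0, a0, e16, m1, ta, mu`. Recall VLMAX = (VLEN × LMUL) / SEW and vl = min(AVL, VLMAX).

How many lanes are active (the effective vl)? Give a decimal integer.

vl = 6

VLMAX = VLEN×LMUL/SEW = 256×1/16 = 16
vl ← min(6, 16) = 6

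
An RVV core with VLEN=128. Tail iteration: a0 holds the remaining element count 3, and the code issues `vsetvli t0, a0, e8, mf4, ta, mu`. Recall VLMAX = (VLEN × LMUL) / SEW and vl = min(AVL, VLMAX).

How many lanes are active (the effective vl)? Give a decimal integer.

vl = 3

VLMAX = VLEN×LMUL/SEW = 128×1/4/8 = 4
AVL=3 ≤ VLMAX=4, so vl = 3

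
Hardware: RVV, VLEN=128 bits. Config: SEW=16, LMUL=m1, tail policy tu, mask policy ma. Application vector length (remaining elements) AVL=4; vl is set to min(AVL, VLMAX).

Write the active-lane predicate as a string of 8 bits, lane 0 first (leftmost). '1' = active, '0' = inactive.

lanes per group: 128·1/16 = 8
vl = min(AVL, VLMAX) = min(4, 8) = 4
bits (lane 0 leftmost): 11110000

predicate = 11110000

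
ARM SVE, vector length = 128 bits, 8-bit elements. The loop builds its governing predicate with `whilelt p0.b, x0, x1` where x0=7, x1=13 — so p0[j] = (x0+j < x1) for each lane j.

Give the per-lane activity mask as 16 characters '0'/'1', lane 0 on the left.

register lanes = 128/8 = 16
whilelt: lane j active iff 7+j < 13 → j < 6 → 6 active
bits (lane 0 leftmost): 1111110000000000

predicate = 1111110000000000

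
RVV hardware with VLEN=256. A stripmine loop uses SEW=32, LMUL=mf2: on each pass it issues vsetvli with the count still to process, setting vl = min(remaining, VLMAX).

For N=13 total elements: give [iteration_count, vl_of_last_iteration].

VLMAX = VLEN×LMUL/SEW = 256×1/2/32 = 4
iterations = ceil(13/4) = 4; final-pass vl = 1

[iterations, last_vl] = [4, 1]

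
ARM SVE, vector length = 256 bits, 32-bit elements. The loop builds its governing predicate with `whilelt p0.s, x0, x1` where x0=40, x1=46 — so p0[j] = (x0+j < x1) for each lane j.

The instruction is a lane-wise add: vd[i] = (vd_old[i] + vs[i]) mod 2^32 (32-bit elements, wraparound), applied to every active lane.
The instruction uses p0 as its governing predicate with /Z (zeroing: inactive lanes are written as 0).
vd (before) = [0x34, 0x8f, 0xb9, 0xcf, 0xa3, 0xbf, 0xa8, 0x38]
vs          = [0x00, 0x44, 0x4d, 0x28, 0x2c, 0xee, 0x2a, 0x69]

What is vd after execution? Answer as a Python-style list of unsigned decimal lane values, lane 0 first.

vd = [52, 211, 262, 247, 207, 429, 0, 0]

lane count: 256 div 32 = 8
p0[j] = (40+j < 46); true for j=0..5 → 6 lanes set
[0] add(0x34,0x00) = 0x34
[1] add(0x8f,0x44) = 0xd3
[2] add(0xb9,0x4d) = 0x106
[3] add(0xcf,0x28) = 0xf7
[4] add(0xa3,0x2c) = 0xcf
[5] add(0xbf,0xee) = 0x1ad
[6] tail/zero = 0x00
[7] tail/zero = 0x00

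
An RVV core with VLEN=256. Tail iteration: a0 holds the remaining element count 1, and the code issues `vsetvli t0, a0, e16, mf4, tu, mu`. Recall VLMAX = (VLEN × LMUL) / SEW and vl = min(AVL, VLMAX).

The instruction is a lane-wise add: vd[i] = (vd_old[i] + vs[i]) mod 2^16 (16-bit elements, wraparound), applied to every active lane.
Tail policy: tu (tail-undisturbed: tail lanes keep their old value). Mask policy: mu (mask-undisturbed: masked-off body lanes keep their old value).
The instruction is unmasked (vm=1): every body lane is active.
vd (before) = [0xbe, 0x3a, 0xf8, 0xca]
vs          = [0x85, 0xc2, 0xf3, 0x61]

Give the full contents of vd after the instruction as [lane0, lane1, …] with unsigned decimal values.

vd = [323, 58, 248, 202]

VLMAX = VLEN×LMUL/SEW = 256×1/4/16 = 4
vl = min(AVL, VLMAX) = min(1, 4) = 1
  i=0: add(0xbe,0x85) → 323
  i=1: tail/keep → 58
  i=2: tail/keep → 248
  i=3: tail/keep → 202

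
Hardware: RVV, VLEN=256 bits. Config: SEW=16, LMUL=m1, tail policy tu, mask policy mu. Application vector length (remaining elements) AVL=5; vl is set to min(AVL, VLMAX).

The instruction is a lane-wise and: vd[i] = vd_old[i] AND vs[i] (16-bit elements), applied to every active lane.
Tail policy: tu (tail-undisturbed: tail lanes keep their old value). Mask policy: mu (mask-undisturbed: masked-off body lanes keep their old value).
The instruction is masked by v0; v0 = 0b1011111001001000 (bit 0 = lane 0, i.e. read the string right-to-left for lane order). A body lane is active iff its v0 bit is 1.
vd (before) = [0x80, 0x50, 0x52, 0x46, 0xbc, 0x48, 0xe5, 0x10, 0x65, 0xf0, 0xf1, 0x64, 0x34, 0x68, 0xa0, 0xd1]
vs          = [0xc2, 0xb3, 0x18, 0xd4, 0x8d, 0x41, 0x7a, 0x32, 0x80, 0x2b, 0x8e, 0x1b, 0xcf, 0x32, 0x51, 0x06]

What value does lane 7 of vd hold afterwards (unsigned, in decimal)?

lanes per group: 256·1/16 = 16
AVL=5 ≤ VLMAX=16, so vl = 5
  i=0: mask-off/keep → 128
  i=1: mask-off/keep → 80
  i=2: mask-off/keep → 82
  i=3: and(0x46,0xd4) → 68
  i=4: mask-off/keep → 188
  i=5: tail/keep → 72
  i=6: tail/keep → 229
  i=7: tail/keep → 16
  i=8: tail/keep → 101
  i=9: tail/keep → 240
  i=10: tail/keep → 241
  i=11: tail/keep → 100
  i=12: tail/keep → 52
  i=13: tail/keep → 104
  i=14: tail/keep → 160
  i=15: tail/keep → 209

vd[7] = 16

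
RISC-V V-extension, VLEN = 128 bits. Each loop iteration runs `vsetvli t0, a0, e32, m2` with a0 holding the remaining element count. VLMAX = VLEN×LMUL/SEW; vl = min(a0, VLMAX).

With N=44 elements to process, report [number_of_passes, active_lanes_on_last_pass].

VLMAX = (128 × 2) / 32 = 8 lanes
44 elements at 8/iter → 6 passes, remainder 4 on the last

[iterations, last_vl] = [6, 4]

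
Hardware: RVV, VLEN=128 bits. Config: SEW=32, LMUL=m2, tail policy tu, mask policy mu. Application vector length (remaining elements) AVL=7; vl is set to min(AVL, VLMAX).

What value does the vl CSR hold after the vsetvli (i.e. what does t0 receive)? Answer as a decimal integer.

vl = 7

lanes per group: 128·2/32 = 8
vl ← min(7, 8) = 7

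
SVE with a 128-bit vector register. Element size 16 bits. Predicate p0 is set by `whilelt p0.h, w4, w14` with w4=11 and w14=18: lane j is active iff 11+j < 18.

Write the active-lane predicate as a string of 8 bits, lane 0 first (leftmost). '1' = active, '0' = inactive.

register lanes = 128/16 = 8
active while 11+j < 18, i.e. j ∈ [0,7) capped at 8 ⇒ 7
bits (lane 0 leftmost): 11111110

predicate = 11111110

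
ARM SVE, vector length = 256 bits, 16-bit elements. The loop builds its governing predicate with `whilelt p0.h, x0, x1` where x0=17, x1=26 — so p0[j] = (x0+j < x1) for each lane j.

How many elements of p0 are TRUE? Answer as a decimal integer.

register lanes = 256/16 = 16
p0[j] = (17+j < 26); true for j=0..8 → 9 lanes set

vl = 9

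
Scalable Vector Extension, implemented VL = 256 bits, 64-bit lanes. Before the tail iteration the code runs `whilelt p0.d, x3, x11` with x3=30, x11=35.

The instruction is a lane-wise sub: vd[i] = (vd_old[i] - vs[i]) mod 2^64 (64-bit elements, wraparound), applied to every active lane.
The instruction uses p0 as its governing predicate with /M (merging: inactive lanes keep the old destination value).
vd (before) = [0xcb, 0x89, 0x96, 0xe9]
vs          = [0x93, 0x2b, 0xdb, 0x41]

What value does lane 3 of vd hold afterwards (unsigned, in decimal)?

vd[3] = 168

lane count: 256 div 64 = 4
active while 30+j < 35, i.e. j ∈ [0,5) capped at 4 ⇒ 4
[0] sub(0xcb,0x93) = 0x38
[1] sub(0x89,0x2b) = 0x5e
[2] sub(0x96,0xdb) = 0xffffffffffffffbb
[3] sub(0xe9,0x41) = 0xa8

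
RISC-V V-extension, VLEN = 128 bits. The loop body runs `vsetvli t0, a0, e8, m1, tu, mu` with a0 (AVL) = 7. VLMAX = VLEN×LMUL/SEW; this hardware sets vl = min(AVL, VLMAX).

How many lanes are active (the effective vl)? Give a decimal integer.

vl = 7

VLMAX = (128 × 1) / 8 = 16 lanes
AVL=7 ≤ VLMAX=16, so vl = 7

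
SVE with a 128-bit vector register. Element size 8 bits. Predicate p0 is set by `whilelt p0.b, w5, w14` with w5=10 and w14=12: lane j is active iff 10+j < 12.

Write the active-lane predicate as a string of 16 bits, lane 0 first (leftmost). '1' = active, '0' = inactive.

predicate = 1100000000000000

register lanes = 128/8 = 16
whilelt: lane j active iff 10+j < 12 → j < 2 → 2 active
bits (lane 0 leftmost): 1100000000000000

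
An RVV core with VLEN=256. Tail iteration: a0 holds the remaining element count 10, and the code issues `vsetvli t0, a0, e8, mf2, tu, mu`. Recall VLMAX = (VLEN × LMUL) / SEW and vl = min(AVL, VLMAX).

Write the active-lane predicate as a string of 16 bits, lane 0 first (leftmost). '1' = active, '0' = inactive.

VLMAX = (256 × 1/2) / 8 = 16 lanes
vl = min(AVL, VLMAX) = min(10, 16) = 10
bits (lane 0 leftmost): 1111111111000000

predicate = 1111111111000000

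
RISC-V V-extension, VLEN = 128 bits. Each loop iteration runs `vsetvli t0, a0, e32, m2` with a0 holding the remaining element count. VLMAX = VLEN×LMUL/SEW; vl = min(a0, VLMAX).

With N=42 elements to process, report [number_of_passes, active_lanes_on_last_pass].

[iterations, last_vl] = [6, 2]

VLMAX = VLEN×LMUL/SEW = 128×2/32 = 8
N=42: ⌈42/8⌉ = 6 iters; last vl = 42 − 5×8 = 2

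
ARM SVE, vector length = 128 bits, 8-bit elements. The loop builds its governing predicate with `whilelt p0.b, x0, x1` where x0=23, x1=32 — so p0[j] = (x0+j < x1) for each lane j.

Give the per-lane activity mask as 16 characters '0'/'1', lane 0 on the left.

predicate = 1111111110000000

lane count: 128 div 8 = 16
active while 23+j < 32, i.e. j ∈ [0,9) capped at 16 ⇒ 9
bits (lane 0 leftmost): 1111111110000000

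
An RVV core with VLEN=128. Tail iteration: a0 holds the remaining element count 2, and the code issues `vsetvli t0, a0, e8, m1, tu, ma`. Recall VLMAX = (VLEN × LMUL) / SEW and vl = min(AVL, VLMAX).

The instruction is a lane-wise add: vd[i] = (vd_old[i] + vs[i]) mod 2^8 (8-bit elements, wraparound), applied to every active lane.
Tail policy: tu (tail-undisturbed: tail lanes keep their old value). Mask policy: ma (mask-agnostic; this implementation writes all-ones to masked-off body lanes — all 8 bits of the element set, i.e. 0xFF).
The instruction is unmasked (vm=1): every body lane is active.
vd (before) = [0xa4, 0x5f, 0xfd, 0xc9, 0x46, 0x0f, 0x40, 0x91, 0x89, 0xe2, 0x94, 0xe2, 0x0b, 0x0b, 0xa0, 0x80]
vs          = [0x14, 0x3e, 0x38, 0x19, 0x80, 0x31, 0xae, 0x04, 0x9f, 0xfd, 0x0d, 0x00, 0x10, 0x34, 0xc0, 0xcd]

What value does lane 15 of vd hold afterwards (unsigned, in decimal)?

VLMAX = (128 × 1) / 8 = 16 lanes
vl ← min(2, 16) = 2
lane  0: add(0xa4,0x14) ⇒ 0xb8
lane  1: add(0x5f,0x3e) ⇒ 0x9d
lane  2: tail/keep ⇒ 0xfd
lane  3: tail/keep ⇒ 0xc9
lane  4: tail/keep ⇒ 0x46
lane  5: tail/keep ⇒ 0x0f
lane  6: tail/keep ⇒ 0x40
lane  7: tail/keep ⇒ 0x91
lane  8: tail/keep ⇒ 0x89
lane  9: tail/keep ⇒ 0xe2
lane 10: tail/keep ⇒ 0x94
lane 11: tail/keep ⇒ 0xe2
lane 12: tail/keep ⇒ 0x0b
lane 13: tail/keep ⇒ 0x0b
lane 14: tail/keep ⇒ 0xa0
lane 15: tail/keep ⇒ 0x80

vd[15] = 128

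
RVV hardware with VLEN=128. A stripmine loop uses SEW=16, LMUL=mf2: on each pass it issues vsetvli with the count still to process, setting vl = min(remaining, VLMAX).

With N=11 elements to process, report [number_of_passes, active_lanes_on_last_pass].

[iterations, last_vl] = [3, 3]

VLMAX = (128 × 1/2) / 16 = 4 lanes
11 elements at 4/iter → 3 passes, remainder 3 on the last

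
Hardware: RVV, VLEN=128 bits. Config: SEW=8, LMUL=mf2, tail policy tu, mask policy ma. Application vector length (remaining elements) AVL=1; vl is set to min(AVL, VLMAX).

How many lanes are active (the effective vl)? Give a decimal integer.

vl = 1

lanes per group: 128·1/2/8 = 8
vl ← min(1, 8) = 1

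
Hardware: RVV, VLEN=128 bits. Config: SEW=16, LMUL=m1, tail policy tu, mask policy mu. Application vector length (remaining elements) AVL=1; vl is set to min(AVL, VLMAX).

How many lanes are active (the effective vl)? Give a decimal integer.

lanes per group: 128·1/16 = 8
vl ← min(1, 8) = 1

vl = 1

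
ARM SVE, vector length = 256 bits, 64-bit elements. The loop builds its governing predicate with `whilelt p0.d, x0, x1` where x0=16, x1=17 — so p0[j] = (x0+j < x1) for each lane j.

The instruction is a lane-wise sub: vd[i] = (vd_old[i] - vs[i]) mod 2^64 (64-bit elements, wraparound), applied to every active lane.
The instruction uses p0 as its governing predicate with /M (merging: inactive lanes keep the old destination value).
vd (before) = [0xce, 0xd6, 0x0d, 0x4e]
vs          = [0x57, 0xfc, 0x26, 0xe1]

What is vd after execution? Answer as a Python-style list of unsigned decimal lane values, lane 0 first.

256-bit reg / 64-bit elem → 4 lanes
whilelt: lane j active iff 16+j < 17 → j < 1 → 1 active
lane  0: sub(0xce,0x57) ⇒ 0x77
lane  1: tail/keep ⇒ 0xd6
lane  2: tail/keep ⇒ 0x0d
lane  3: tail/keep ⇒ 0x4e

vd = [119, 214, 13, 78]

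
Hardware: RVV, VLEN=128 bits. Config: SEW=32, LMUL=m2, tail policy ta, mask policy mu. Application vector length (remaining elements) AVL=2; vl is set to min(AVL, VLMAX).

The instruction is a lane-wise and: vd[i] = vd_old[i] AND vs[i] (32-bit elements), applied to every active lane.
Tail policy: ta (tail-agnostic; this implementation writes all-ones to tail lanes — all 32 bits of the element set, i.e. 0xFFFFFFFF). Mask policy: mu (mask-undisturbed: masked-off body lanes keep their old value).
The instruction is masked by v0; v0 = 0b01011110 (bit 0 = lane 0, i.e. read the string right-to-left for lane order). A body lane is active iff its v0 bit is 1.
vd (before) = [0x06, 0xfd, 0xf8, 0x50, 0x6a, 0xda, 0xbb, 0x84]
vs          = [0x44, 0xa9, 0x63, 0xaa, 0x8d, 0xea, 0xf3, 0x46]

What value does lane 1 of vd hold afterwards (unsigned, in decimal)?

vd[1] = 169

VLMAX = VLEN×LMUL/SEW = 128×2/32 = 8
vl = min(AVL, VLMAX) = min(2, 8) = 2
  i=0: mask-off/keep → 6
  i=1: and(0xfd,0xa9) → 169
  i=2: tail/ones → 4294967295
  i=3: tail/ones → 4294967295
  i=4: tail/ones → 4294967295
  i=5: tail/ones → 4294967295
  i=6: tail/ones → 4294967295
  i=7: tail/ones → 4294967295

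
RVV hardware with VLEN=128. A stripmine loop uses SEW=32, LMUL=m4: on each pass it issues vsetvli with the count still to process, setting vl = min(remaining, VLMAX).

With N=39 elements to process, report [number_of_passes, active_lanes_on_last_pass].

[iterations, last_vl] = [3, 7]

lanes per group: 128·4/32 = 16
N=39: ⌈39/16⌉ = 3 iters; last vl = 39 − 2×16 = 7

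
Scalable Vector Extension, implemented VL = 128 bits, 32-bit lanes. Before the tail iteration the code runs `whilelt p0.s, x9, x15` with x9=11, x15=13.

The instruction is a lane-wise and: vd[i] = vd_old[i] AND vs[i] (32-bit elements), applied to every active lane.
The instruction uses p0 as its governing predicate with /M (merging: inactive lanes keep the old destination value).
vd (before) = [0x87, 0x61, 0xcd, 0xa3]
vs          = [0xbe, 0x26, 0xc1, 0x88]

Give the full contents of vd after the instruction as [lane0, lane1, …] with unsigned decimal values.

vd = [134, 32, 205, 163]

register lanes = 128/32 = 4
whilelt: lane j active iff 11+j < 13 → j < 2 → 2 active
[0] and(0x87,0xbe) = 0x86
[1] and(0x61,0x26) = 0x20
[2] tail/keep = 0xcd
[3] tail/keep = 0xa3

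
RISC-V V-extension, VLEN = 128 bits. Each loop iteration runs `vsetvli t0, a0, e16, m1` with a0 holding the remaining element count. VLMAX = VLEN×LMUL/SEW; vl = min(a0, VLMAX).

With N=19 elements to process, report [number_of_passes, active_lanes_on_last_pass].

[iterations, last_vl] = [3, 3]

lanes per group: 128·1/16 = 8
N=19: ⌈19/8⌉ = 3 iters; last vl = 19 − 2×8 = 3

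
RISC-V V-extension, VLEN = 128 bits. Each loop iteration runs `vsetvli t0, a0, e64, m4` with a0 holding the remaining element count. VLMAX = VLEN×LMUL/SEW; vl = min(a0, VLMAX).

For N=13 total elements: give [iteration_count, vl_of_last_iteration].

[iterations, last_vl] = [2, 5]

VLMAX = (128 × 4) / 64 = 8 lanes
13 elements at 8/iter → 2 passes, remainder 5 on the last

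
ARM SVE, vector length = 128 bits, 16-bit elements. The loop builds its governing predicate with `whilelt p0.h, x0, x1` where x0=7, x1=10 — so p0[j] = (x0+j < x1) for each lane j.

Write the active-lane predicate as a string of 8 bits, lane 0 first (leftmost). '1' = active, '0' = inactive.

predicate = 11100000

lane count: 128 div 16 = 8
active while 7+j < 10, i.e. j ∈ [0,3) capped at 8 ⇒ 3
bits (lane 0 leftmost): 11100000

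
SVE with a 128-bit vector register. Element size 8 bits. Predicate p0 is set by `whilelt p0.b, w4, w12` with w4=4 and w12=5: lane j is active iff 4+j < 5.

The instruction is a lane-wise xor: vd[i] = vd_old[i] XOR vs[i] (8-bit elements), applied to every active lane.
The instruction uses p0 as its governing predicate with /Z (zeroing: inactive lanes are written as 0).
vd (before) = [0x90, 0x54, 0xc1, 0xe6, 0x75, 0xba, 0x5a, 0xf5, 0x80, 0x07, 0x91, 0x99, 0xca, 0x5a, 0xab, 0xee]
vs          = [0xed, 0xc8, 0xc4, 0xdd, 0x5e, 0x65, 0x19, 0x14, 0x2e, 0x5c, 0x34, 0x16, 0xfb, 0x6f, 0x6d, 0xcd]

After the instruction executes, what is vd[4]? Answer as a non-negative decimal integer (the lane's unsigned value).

lane count: 128 div 8 = 16
active while 4+j < 5, i.e. j ∈ [0,1) capped at 16 ⇒ 1
lane  0: xor(0x90,0xed) ⇒ 0x7d
lane  1: tail/zero ⇒ 0x00
lane  2: tail/zero ⇒ 0x00
lane  3: tail/zero ⇒ 0x00
lane  4: tail/zero ⇒ 0x00
lane  5: tail/zero ⇒ 0x00
lane  6: tail/zero ⇒ 0x00
lane  7: tail/zero ⇒ 0x00
lane  8: tail/zero ⇒ 0x00
lane  9: tail/zero ⇒ 0x00
lane 10: tail/zero ⇒ 0x00
lane 11: tail/zero ⇒ 0x00
lane 12: tail/zero ⇒ 0x00
lane 13: tail/zero ⇒ 0x00
lane 14: tail/zero ⇒ 0x00
lane 15: tail/zero ⇒ 0x00

vd[4] = 0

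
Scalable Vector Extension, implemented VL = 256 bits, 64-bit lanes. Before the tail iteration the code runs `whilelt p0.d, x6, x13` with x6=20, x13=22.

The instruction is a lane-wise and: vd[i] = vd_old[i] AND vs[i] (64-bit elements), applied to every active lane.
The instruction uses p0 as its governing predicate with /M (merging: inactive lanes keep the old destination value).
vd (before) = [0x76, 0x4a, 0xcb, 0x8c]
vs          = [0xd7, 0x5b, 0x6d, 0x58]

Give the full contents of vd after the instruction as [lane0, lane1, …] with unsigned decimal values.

lane count: 256 div 64 = 4
active while 20+j < 22, i.e. j ∈ [0,2) capped at 4 ⇒ 2
  i=0: and(0x76,0xd7) → 86
  i=1: and(0x4a,0x5b) → 74
  i=2: tail/keep → 203
  i=3: tail/keep → 140

vd = [86, 74, 203, 140]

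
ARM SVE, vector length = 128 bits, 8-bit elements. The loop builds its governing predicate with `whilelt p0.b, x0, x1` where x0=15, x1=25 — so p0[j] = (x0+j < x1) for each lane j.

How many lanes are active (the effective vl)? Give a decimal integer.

vl = 10

register lanes = 128/8 = 16
p0[j] = (15+j < 25); true for j=0..9 → 10 lanes set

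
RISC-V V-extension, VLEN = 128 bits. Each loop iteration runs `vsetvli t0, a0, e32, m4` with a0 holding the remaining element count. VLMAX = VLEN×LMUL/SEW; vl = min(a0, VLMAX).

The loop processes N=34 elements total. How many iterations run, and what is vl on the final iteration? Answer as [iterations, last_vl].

VLMAX = (128 × 4) / 32 = 16 lanes
34 elements at 16/iter → 3 passes, remainder 2 on the last

[iterations, last_vl] = [3, 2]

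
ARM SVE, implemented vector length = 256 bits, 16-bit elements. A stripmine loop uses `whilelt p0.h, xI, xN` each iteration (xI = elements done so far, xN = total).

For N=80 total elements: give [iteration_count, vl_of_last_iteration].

lane count: 256 div 16 = 16
iterations = ceil(80/16) = 5; final-pass vl = 16

[iterations, last_vl] = [5, 16]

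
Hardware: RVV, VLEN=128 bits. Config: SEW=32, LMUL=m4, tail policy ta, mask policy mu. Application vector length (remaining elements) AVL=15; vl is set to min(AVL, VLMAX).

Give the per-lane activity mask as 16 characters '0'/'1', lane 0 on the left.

predicate = 1111111111111110

VLMAX = (128 × 4) / 32 = 16 lanes
vl ← min(15, 16) = 15
bits (lane 0 leftmost): 1111111111111110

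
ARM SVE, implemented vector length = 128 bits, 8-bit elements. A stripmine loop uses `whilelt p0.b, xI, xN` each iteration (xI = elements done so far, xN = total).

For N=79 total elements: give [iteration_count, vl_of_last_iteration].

[iterations, last_vl] = [5, 15]

register lanes = 128/8 = 16
iterations = ceil(79/16) = 5; final-pass vl = 15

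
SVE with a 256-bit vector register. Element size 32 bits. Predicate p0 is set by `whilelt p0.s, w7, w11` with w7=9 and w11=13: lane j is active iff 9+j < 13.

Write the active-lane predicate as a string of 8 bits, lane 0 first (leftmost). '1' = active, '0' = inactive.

register lanes = 256/32 = 8
active while 9+j < 13, i.e. j ∈ [0,4) capped at 8 ⇒ 4
bits (lane 0 leftmost): 11110000

predicate = 11110000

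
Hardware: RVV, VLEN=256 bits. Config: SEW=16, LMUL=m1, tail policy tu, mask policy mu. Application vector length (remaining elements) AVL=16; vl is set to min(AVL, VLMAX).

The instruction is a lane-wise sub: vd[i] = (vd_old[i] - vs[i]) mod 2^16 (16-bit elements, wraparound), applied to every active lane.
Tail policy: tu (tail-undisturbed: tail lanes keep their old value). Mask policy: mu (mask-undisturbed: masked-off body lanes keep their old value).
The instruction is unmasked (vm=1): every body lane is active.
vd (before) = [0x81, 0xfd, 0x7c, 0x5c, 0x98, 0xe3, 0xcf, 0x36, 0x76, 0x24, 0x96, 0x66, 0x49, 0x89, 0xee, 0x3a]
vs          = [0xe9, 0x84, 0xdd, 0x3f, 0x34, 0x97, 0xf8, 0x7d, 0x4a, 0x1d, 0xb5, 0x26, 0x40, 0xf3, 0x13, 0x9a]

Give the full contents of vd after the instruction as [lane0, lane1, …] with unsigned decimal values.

VLMAX = (256 × 1) / 16 = 16 lanes
vl ← min(16, 16) = 16
[0] sub(0x81,0xe9) = 0xff98
[1] sub(0xfd,0x84) = 0x79
[2] sub(0x7c,0xdd) = 0xff9f
[3] sub(0x5c,0x3f) = 0x1d
[4] sub(0x98,0x34) = 0x64
[5] sub(0xe3,0x97) = 0x4c
[6] sub(0xcf,0xf8) = 0xffd7
[7] sub(0x36,0x7d) = 0xffb9
[8] sub(0x76,0x4a) = 0x2c
[9] sub(0x24,0x1d) = 0x07
[10] sub(0x96,0xb5) = 0xffe1
[11] sub(0x66,0x26) = 0x40
[12] sub(0x49,0x40) = 0x09
[13] sub(0x89,0xf3) = 0xff96
[14] sub(0xee,0x13) = 0xdb
[15] sub(0x3a,0x9a) = 0xffa0

vd = [65432, 121, 65439, 29, 100, 76, 65495, 65465, 44, 7, 65505, 64, 9, 65430, 219, 65440]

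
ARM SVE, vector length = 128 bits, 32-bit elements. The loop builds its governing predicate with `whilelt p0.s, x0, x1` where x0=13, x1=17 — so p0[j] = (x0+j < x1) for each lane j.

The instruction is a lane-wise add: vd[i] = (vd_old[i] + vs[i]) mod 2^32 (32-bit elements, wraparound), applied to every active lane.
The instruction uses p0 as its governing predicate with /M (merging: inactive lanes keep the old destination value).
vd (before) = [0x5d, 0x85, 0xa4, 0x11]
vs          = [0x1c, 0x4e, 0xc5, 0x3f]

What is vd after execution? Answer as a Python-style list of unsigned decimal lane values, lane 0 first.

vd = [121, 211, 361, 80]

lane count: 128 div 32 = 4
active while 13+j < 17, i.e. j ∈ [0,4) capped at 4 ⇒ 4
lane  0: add(0x5d,0x1c) ⇒ 0x79
lane  1: add(0x85,0x4e) ⇒ 0xd3
lane  2: add(0xa4,0xc5) ⇒ 0x169
lane  3: add(0x11,0x3f) ⇒ 0x50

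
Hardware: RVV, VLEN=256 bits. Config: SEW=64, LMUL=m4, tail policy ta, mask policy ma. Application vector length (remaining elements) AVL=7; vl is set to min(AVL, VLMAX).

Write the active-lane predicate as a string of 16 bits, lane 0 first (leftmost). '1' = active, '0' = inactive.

VLMAX = (256 × 4) / 64 = 16 lanes
vl ← min(7, 16) = 7
bits (lane 0 leftmost): 1111111000000000

predicate = 1111111000000000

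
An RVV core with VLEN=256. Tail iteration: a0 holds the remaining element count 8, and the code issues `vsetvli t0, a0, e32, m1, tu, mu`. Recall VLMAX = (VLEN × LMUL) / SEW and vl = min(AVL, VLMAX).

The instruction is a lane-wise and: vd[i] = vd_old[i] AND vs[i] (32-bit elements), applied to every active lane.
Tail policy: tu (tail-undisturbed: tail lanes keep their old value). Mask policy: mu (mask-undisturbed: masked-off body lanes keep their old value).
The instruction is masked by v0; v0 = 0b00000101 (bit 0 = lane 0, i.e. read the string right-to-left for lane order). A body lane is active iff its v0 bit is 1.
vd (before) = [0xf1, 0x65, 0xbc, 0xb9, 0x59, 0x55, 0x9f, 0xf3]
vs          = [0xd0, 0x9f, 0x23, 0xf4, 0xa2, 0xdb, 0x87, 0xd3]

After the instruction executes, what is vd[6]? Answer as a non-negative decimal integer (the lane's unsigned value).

lanes per group: 256·1/32 = 8
AVL=8 ≤ VLMAX=8, so vl = 8
lane  0: and(0xf1,0xd0) ⇒ 0xd0
lane  1: mask-off/keep ⇒ 0x65
lane  2: and(0xbc,0x23) ⇒ 0x20
lane  3: mask-off/keep ⇒ 0xb9
lane  4: mask-off/keep ⇒ 0x59
lane  5: mask-off/keep ⇒ 0x55
lane  6: mask-off/keep ⇒ 0x9f
lane  7: mask-off/keep ⇒ 0xf3

vd[6] = 159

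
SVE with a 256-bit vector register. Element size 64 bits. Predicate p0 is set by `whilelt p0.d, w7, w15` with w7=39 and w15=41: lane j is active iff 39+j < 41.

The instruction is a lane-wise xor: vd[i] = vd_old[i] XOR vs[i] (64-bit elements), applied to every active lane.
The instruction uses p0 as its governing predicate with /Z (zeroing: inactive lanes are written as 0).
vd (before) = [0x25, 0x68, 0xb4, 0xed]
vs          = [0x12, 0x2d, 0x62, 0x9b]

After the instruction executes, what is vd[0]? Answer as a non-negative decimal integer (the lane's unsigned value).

lane count: 256 div 64 = 4
p0[j] = (39+j < 41); true for j=0..1 → 2 lanes set
lane  0: xor(0x25,0x12) ⇒ 0x37
lane  1: xor(0x68,0x2d) ⇒ 0x45
lane  2: tail/zero ⇒ 0x00
lane  3: tail/zero ⇒ 0x00

vd[0] = 55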